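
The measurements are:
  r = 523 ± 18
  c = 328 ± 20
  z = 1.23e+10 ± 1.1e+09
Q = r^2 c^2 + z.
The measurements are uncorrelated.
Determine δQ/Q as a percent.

Let p = r^2·c^2 = 2.94e+10. δp/p = √((2·δr/r)² + (2·δc/c)²) = √(0.00474 + 0.0149) = 0.140, so δp = 4.12e+09.
Q = p + z: δQ = √(δp² + δz²) = √(1.7e+19 + 1.21e+18) = 4.27e+09
Q = 4.17e+10, so δQ/Q = 4.27e+09/4.17e+10 = 0.102.

10.2%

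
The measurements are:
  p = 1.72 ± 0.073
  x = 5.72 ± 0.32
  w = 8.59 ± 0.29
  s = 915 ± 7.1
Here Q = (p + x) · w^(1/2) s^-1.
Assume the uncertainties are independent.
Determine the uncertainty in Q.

Let u = p + x = 7.44. δu = √(δp² + δx²) = √(0.00533 + 0.102) = 0.328, so δu/u = 0.0441.
Q is then a monomial in u, w, s:
δQ/Q = √((δu/u)² + (½·δw/w)² + (-1·δs/s)²) = √(0.00195 + 0.000285 + 6.02e-05) = 0.0479
Q = 0.0238, so δQ = 0.0479 × 0.0238 = 0.00114.

0.00114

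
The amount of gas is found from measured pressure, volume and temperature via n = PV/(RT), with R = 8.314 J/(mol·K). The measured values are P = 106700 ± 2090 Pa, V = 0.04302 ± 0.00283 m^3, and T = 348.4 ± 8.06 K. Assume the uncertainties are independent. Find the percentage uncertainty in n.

Since n is a product/quotient, work with relative uncertainties:
  (1·δP/P)² = (1×0.0196)² = 0.000384;  (1·δV/V)² = (1×0.0658)² = 0.00433;  (-1·δT/T)² = (-1×0.0231)² = 0.000535
δn/n = √(0.00525) = 0.0724

7.24%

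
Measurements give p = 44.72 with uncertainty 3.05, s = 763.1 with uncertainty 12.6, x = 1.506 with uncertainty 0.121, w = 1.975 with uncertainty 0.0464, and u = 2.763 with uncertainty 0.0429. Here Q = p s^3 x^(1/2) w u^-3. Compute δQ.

2.44e+08

Since Q is a product/quotient, work with relative uncertainties:
  (1·δp/p)² = (1×0.0682)² = 0.00465;  (3·δs/s)² = (3×0.0165)² = 0.00245;  (½·δx/x)² = (0.5×0.0803)² = 0.00161;  (1·δw/w)² = (1×0.0235)² = 0.000552;  (-3·δu/u)² = (-3×0.0155)² = 0.00217
δQ/Q = √(0.0114) = 0.107
Q = 2.283e+09, so δQ = 0.107 × 2.283e+09 = 2.44e+08.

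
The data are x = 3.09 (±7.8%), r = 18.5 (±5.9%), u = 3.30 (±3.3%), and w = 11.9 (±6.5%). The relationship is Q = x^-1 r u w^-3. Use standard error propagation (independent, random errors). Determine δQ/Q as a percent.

Since Q is a product/quotient, work with relative uncertainties:
  (-1·δx/x)² = (-1×0.0780)² = 0.00608;  (1·δr/r)² = (1×0.0590)² = 0.00348;  (1·δu/u)² = (1×0.0330)² = 0.00109;  (-3·δw/w)² = (-3×0.0650)² = 0.0380
δQ/Q = √(0.0487) = 0.221

22.1%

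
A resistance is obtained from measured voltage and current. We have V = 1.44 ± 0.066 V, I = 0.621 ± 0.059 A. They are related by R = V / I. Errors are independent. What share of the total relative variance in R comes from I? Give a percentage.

81.1%

(δR/R)² = (1·δV/V)² + (-1·δI/I)²
  V term: (1×0.0458)² = 0.00210
  I term: (-1×0.0950)² = 0.00903
Total = 0.0111. Share from I = 0.00903/0.0111 = 0.811.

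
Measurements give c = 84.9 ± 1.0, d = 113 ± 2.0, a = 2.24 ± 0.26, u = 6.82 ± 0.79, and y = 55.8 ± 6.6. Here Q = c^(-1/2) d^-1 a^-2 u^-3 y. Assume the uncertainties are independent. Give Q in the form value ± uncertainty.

Each factor contributes (exponent × relative error)² to (δQ/Q)²:
  (−½·δc/c)² = (-0.5×0.0118)² = 3.47e-05;  (-1·δd/d)² = (-1×0.0177)² = 0.000313;  (-2·δa/a)² = (-2×0.116)² = 0.0539;  (-3·δu/u)² = (-3×0.116)² = 0.121;  (1·δy/y)² = (1×0.118)² = 0.0140
δQ/Q = √(0.189) = 0.435
Q = 3.37e-05, so δQ = 0.435 × 3.37e-05 = 1.46e-05.

(3.37 ± 1.46) × 10^-5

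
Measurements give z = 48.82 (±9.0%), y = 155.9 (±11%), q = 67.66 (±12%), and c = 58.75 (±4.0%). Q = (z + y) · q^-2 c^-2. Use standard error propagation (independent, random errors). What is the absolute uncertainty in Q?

Let u = z + y = 204.7. δu = √(δz² + δy²) = √(19.3 + 294) = 17.7, so δu/u = 0.0865.
Q is then a monomial in u, q, c:
δQ/Q = √((δu/u)² + (-2·δq/q)² + (-2·δc/c)²) = √(0.00748 + 0.0576 + 0.00640) = 0.267
Q = 1.296e-05, so δQ = 0.267 × 1.296e-05 = 3.46e-06.

3.46e-06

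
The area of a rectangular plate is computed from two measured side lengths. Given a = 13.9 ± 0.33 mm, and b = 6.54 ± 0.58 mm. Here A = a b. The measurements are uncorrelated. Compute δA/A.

0.0918

A is a product of powers, so relative uncertainties combine in quadrature:
  (1·δa/a)² = (1×0.0237)² = 0.000564;  (1·δb/b)² = (1×0.0887)² = 0.00787
δA/A = √(0.00843) = 0.0918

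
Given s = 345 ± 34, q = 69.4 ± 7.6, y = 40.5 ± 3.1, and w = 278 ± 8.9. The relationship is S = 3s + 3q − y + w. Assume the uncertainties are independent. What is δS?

Absolute uncertainties add in quadrature for a linear combination:
  (3·δs)² = 10400;  (3·δq)² = 520;  (δy)² = 9.61;  (δw)² = 79.2
δS = √(11000) = 105

105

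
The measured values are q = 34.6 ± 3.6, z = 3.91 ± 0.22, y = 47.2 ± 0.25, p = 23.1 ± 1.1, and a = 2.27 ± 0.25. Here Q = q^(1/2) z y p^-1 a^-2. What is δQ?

2.17

Q is a product of powers, so relative uncertainties combine in quadrature:
  (½·δq/q)² = (0.5×0.104)² = 0.00271;  (1·δz/z)² = (1×0.0563)² = 0.00317;  (1·δy/y)² = (1×0.00530)² = 2.81e-05;  (-1·δp/p)² = (-1×0.0476)² = 0.00227;  (-2·δa/a)² = (-2×0.110)² = 0.0485
δQ/Q = √(0.0567) = 0.238
Q = 9.12, so δQ = 0.238 × 9.12 = 2.17.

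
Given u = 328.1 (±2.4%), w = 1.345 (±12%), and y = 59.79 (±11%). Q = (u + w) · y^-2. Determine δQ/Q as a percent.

22.1%

Let h = u + w = 329.4. δh = √(δu² + δw²) = √(62.0 + 0.0260) = 7.88, so δh/h = 0.0239.
Q is then a monomial in h, y:
δQ/Q = √((δh/h)² + (-2·δy/y)²) = √(0.000572 + 0.0484) = 0.221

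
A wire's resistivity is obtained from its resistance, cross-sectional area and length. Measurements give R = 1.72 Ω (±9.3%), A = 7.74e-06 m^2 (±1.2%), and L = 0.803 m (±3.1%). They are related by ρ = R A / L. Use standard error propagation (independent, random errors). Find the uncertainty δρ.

ρ is a product of powers, so relative uncertainties combine in quadrature:
  (1·δR/R)² = (1×0.0930)² = 0.00865;  (1·δA/A)² = (1×0.0120)² = 0.000144;  (-1·δL/L)² = (-1×0.0310)² = 0.000961
δρ/ρ = √(0.00975) = 0.0988
ρ = 1.66e-05 Ω·m, so δρ = 0.0988 × 1.66e-05 = 1.64e-06 Ω·m.

1.64e-06 Ω·m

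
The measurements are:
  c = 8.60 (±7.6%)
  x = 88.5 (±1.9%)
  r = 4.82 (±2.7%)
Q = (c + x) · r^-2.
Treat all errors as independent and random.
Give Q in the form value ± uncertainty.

Let u = c + x = 97.1. δu = √(δc² + δx²) = √(0.427 + 2.83) = 1.80, so δu/u = 0.0186.
Q is then a monomial in u, r:
δQ/Q = √((δu/u)² + (-2·δr/r)²) = √(0.000345 + 0.00292) = 0.0571
Q = 4.18, so δQ = 0.0571 × 4.18 = 0.239.

4.18 ± 0.239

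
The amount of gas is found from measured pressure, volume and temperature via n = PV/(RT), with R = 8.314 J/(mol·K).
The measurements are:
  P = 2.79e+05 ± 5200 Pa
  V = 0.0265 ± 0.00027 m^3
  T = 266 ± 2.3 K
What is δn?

0.0767 mol

Each factor contributes (exponent × relative error)² to (δn/n)²:
  (1·δP/P)² = (1×0.0186)² = 0.000347;  (1·δV/V)² = (1×0.0102)² = 0.000104;  (-1·δT/T)² = (-1×0.00865)² = 7.48e-05
δn/n = √(0.000526) = 0.0229
n = 3.34 mol, so δn = 0.0229 × 3.34 = 0.0767 mol.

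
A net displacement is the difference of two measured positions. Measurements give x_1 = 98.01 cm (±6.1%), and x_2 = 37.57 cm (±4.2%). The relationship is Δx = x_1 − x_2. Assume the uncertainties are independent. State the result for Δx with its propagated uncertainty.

60.44 ± 6.18 cm

Each term contributes (cᵢ δxᵢ)² to (δΔx)²:
  (δx_1)² = 35.7;  (δx_2)² = 2.49
δΔx = √(38.2) = 6.18 cm
Δx = 60.44 cm.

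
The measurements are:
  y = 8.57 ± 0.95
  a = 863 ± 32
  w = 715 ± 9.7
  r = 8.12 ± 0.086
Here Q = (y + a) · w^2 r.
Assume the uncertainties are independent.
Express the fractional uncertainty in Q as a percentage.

4.69%

Let u = y + a = 872. δu = √(δy² + δa²) = √(0.902 + 1020) = 32.0, so δu/u = 0.0367.
Q is then a monomial in u, w, r:
δQ/Q = √((δu/u)² + (2·δw/w)² + (1·δr/r)²) = √(0.00135 + 0.000736 + 0.000112) = 0.0469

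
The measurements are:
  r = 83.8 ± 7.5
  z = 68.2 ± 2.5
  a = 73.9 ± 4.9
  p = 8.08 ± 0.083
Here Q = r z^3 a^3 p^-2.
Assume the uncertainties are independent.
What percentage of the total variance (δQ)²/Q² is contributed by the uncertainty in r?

13.3%

(δQ/Q)² = (1·δr/r)² + (3·δz/z)² + (3·δa/a)² + (-2·δp/p)²
  r term: (1×0.0895)² = 0.00801
  z term: (3×0.0367)² = 0.0121
  a term: (3×0.0663)² = 0.0396
  p term: (-2×0.0103)² = 0.000422
Total = 0.0601. Share from r = 0.00801/0.0601 = 0.133.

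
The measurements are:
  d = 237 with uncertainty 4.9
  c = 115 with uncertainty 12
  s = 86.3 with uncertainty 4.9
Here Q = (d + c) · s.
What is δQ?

2060

Let u = d + c = 352. δu = √(δd² + δc²) = √(24.0 + 144) = 13.0, so δu/u = 0.0368.
Q is then a monomial in u, s:
δQ/Q = √((δu/u)² + (1·δs/s)²) = √(0.00136 + 0.00322) = 0.0677
Q = 30400, so δQ = 0.0677 × 30400 = 2060.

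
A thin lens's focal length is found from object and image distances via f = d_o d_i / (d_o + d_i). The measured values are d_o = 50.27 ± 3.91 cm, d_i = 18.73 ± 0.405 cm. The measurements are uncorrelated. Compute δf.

∂f/∂d_o = (d_i/(d_o+d_i))² = 0.0737;  ∂f/∂d_i = (d_o/(d_o+d_i))² = 0.531
δf = √((∂f/∂d_o · δd_o)² + (∂f/∂d_i · δd_i)²) = √(0.0830 + 0.0462) = 0.359 cm

0.359 cm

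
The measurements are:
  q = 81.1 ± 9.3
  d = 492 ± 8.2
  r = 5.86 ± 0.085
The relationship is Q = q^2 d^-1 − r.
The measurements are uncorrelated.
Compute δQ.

3.08

Let p = q^2·d^-1 = 13.4. δp/p = √((2·δq/q)² + (-1·δd/d)²) = √(0.0526 + 0.000278) = 0.230, so δp = 3.07.
Q = p − r: δQ = √(δp² + δr²) = √(9.45 + 0.00723) = 3.08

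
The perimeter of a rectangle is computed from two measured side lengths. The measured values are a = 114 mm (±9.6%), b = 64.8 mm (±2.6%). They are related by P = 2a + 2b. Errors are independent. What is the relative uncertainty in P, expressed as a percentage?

Absolute uncertainties add in quadrature for a linear combination:
  (2·δa)² = 479;  (2·δb)² = 11.4
δP = √(490) = 22.1 mm
P = 358 mm, so δP/P = 22.1/358 = 0.0619.

6.19%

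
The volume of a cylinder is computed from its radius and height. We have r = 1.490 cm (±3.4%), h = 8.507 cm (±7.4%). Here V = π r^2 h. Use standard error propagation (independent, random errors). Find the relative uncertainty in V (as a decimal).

0.100

Each factor contributes (exponent × relative error)² to (δV/V)²:
  (2·δr/r)² = (2×0.0340)² = 0.00462;  (1·δh/h)² = (1×0.0740)² = 0.00548
δV/V = √(0.0101) = 0.100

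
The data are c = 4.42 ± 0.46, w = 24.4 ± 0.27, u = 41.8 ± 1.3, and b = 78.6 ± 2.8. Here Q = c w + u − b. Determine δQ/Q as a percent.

16.5%

Let p = c·w = 108. δp/p = √((1·δc/c)² + (1·δw/w)²) = √(0.0108 + 0.000122) = 0.105, so δp = 11.3.
Q = p + u − b: δQ = √(δp² + δu² + δb²) = √(127 + 1.69 + 7.84) = 11.7
Q = 71.0, so δQ/Q = 11.7/71.0 = 0.165.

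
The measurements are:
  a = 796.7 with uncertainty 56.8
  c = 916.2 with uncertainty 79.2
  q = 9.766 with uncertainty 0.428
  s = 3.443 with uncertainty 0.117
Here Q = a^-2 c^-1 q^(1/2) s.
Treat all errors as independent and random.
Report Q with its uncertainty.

Each factor contributes (exponent × relative error)² to (δQ/Q)²:
  (-2·δa/a)² = (-2×0.0713)² = 0.0203;  (-1·δc/c)² = (-1×0.0864)² = 0.00747;  (½·δq/q)² = (0.5×0.0438)² = 0.000480;  (1·δs/s)² = (1×0.0340)² = 0.00115
δQ/Q = √(0.0294) = 0.172
Q = 1.85e-08, so δQ = 0.172 × 1.85e-08 = 3.17e-09.

(1.850 ± 0.317) × 10^-8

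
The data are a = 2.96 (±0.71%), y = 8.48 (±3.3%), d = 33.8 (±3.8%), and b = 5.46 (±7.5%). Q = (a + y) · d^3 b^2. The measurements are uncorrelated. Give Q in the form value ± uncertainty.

Let u = a + y = 11.4. δu = √(δa² + δy²) = √(0.000442 + 0.0783) = 0.281, so δu/u = 0.0245.
Q is then a monomial in u, d, b:
δQ/Q = √((δu/u)² + (3·δd/d)² + (2·δb/b)²) = √(0.000602 + 0.0130 + 0.0225) = 0.190
Q = 1.32e+07, so δQ = 0.190 × 1.32e+07 = 2.5e+06.

(1.32 ± 0.250) × 10^7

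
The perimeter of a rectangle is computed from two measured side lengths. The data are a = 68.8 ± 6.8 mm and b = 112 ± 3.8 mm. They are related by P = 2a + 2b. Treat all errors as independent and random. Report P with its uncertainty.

Sums and differences: (δP)² = Σ (cᵢ δxᵢ)².
  (2·δa)² = 185;  (2·δb)² = 57.8
δP = √(243) = 15.6 mm
P = 362 mm.

362 ± 15.6 mm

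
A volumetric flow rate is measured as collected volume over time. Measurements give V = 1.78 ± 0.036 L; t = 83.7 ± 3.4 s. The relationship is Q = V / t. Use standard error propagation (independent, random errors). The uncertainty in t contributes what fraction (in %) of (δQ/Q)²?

80.1%

(δQ/Q)² = (1·δV/V)² + (-1·δt/t)²
  V term: (1×0.0202)² = 0.000409
  t term: (-1×0.0406)² = 0.00165
Total = 0.00206. Share from t = 0.00165/0.00206 = 0.801.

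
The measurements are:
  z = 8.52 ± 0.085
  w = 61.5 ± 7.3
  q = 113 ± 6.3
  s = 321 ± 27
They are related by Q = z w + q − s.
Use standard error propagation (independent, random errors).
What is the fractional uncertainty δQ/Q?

0.216

Let p = z·w = 524. δp/p = √((1·δz/z)² + (1·δw/w)²) = √(9.95e-05 + 0.0141) = 0.119, so δp = 62.4.
Q = p + q − s: δQ = √(δp² + δq² + δs²) = √(3900 + 39.7 + 729) = 68.3
Q = 316, so δQ/Q = 68.3/316 = 0.216.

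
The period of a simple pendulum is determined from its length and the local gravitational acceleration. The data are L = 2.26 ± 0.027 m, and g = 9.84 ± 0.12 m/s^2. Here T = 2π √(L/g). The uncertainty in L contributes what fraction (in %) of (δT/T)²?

49.0%

(δT/T)² = (½·δL/L)² + (−½·δg/g)²
  L term: (0.5×0.0119)² = 3.57e-05
  g term: (-0.5×0.0122)² = 3.72e-05
Total = 7.29e-05. Share from L = 3.57e-05/7.29e-05 = 0.490.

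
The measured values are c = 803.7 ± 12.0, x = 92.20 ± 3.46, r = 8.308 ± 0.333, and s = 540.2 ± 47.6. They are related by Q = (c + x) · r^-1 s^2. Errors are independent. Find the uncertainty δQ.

Let u = c + x = 895.9. δu = √(δc² + δx²) = √(144 + 12.0) = 12.5, so δu/u = 0.0139.
Q is then a monomial in u, r, s:
δQ/Q = √((δu/u)² + (-1·δr/r)² + (2·δs/s)²) = √(0.000194 + 0.00161 + 0.0311) = 0.181
Q = 3.147e+07, so δQ = 0.181 × 3.147e+07 = 5.7e+06.

5.7e+06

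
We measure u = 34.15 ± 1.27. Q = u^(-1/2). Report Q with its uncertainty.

0.1711 ± 0.00318

Q is a product of powers, so relative uncertainties combine in quadrature:
  (−½·δu/u)² = (-0.5×0.0372)² = 0.000346
δQ/Q = √(0.000346) = 0.0186
Q = 0.1711, so δQ = 0.0186 × 0.1711 = 0.00318.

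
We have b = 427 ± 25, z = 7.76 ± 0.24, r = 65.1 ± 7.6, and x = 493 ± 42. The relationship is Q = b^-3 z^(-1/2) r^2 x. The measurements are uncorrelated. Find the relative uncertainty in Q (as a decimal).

0.305

Q is a product of powers, so relative uncertainties combine in quadrature:
  (-3·δb/b)² = (-3×0.0585)² = 0.0309;  (−½·δz/z)² = (-0.5×0.0309)² = 0.000239;  (2·δr/r)² = (2×0.117)² = 0.0545;  (1·δx/x)² = (1×0.0852)² = 0.00726
δQ/Q = √(0.0929) = 0.305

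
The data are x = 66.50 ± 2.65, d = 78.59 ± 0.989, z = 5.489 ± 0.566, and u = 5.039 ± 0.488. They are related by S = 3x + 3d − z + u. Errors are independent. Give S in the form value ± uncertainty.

S is a linear combination, so absolute uncertainties add in quadrature:
  (3·δx)² = 63.2;  (3·δd)² = 8.80;  (δz)² = 0.320;  (δu)² = 0.238
δS = √(72.6) = 8.52
S = 434.8.

434.8 ± 8.52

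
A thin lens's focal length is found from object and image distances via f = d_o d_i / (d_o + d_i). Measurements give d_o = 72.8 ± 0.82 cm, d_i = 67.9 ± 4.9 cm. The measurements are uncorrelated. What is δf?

1.33 cm

∂f/∂d_o = (d_i/(d_o+d_i))² = 0.233;  ∂f/∂d_i = (d_o/(d_o+d_i))² = 0.268
δf = √((∂f/∂d_o · δd_o)² + (∂f/∂d_i · δd_i)²) = √(0.0365 + 1.72) = 1.33 cm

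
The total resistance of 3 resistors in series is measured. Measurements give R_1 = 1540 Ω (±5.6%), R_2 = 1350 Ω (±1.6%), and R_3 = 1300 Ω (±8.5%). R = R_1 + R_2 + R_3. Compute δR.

Sums and differences: (δR)² = Σ (cᵢ δxᵢ)².
  (δR_1)² = 7440;  (δR_2)² = 467;  (δR_3)² = 12200
δR = √(20100) = 142 Ω

142 Ω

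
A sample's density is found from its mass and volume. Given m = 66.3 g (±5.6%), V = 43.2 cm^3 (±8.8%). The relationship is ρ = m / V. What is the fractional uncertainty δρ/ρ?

ρ is a product of powers, so relative uncertainties combine in quadrature:
  (1·δm/m)² = (1×0.0560)² = 0.00314;  (-1·δV/V)² = (-1×0.0880)² = 0.00774
δρ/ρ = √(0.0109) = 0.104

0.104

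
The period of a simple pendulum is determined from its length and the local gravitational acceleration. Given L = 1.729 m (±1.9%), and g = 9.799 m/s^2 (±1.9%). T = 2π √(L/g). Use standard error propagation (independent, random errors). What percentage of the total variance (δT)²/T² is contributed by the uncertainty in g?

(δT/T)² = (½·δL/L)² + (−½·δg/g)²
  L term: (0.5×0.0190)² = 9.02e-05
  g term: (-0.5×0.0190)² = 9.02e-05
Total = 0.000180. Share from g = 9.02e-05/0.000180 = 0.500.

50.0%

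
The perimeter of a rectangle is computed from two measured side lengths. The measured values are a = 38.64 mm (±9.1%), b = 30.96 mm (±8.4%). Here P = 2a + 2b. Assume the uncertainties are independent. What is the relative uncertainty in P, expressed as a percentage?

Absolute uncertainties add in quadrature for a linear combination:
  (2·δa)² = 49.5;  (2·δb)² = 27.1
δP = √(76.5) = 8.75 mm
P = 139.2 mm, so δP/P = 8.75/139.2 = 0.0628.

6.28%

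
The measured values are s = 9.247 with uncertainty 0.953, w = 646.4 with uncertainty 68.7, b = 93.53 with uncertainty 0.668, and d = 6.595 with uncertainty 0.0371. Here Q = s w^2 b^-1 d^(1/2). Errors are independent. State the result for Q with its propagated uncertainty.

106100 ± 25100

Each factor contributes (exponent × relative error)² to (δQ/Q)²:
  (1·δs/s)² = (1×0.103)² = 0.0106;  (2·δw/w)² = (2×0.106)² = 0.0452;  (-1·δb/b)² = (-1×0.00714)² = 5.1e-05;  (½·δd/d)² = (0.5×0.00563)² = 7.91e-06
δQ/Q = √(0.0559) = 0.236
Q = 106100, so δQ = 0.236 × 106100 = 25100.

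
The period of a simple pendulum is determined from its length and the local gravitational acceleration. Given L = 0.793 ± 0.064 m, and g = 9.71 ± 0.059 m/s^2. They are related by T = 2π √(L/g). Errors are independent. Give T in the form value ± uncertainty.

1.80 ± 0.0727 s

Each factor contributes (exponent × relative error)² to (δT/T)²:
  (½·δL/L)² = (0.5×0.0807)² = 0.00163;  (−½·δg/g)² = (-0.5×0.00608)² = 9.23e-06
δT/T = √(0.00164) = 0.0405
T = 1.80 s, so δT = 0.0405 × 1.80 = 0.0727 s.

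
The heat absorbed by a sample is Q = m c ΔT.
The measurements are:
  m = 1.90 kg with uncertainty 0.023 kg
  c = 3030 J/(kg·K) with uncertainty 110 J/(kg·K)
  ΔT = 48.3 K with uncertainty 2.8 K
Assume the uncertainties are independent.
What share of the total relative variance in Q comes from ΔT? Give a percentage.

(δQ/Q)² = (1·δm/m)² + (1·δc/c)² + (1·δΔT/ΔT)²
  m term: (1×0.0121)² = 0.000147
  c term: (1×0.0363)² = 0.00132
  ΔT term: (1×0.0580)² = 0.00336
Total = 0.00483. Share from ΔT = 0.00336/0.00483 = 0.696.

69.6%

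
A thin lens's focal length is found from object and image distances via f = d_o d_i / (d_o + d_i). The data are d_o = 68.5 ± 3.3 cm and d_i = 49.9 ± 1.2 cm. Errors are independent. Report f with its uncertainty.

∂f/∂d_o = (d_i/(d_o+d_i))² = 0.178;  ∂f/∂d_i = (d_o/(d_o+d_i))² = 0.335
δf = √((∂f/∂d_o · δd_o)² + (∂f/∂d_i · δd_i)²) = √(0.344 + 0.161) = 0.711 cm
f = 28.9 cm.

28.9 ± 0.711 cm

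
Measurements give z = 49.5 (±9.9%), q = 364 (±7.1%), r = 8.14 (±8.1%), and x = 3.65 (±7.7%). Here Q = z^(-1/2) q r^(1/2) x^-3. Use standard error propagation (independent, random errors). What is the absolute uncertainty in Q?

0.759

Q is a product of powers, so relative uncertainties combine in quadrature:
  (−½·δz/z)² = (-0.5×0.0990)² = 0.00245;  (1·δq/q)² = (1×0.0710)² = 0.00504;  (½·δr/r)² = (0.5×0.0810)² = 0.00164;  (-3·δx/x)² = (-3×0.0770)² = 0.0534
δQ/Q = √(0.0625) = 0.250
Q = 3.04, so δQ = 0.250 × 3.04 = 0.759.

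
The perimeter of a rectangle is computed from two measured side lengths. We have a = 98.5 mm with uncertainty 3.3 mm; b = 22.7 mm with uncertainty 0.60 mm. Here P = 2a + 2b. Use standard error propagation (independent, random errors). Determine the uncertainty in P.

6.71 mm

For a sum/difference, combine absolute errors in quadrature:
  (2·δa)² = 43.6;  (2·δb)² = 1.44
δP = √(45.0) = 6.71 mm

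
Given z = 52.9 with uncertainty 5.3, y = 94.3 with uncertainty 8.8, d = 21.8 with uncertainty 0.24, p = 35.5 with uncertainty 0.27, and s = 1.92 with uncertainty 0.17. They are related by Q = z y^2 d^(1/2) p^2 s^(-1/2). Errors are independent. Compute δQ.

4.34e+08

For a monomial Q ∝ z, y^2, d^(1/2), p^2, s^(-1/2), fractional errors add in quadrature:
  (1·δz/z)² = (1×0.100)² = 0.0100;  (2·δy/y)² = (2×0.0933)² = 0.0348;  (½·δd/d)² = (0.5×0.0110)² = 3.03e-05;  (2·δp/p)² = (2×0.00761)² = 0.000231;  (−½·δs/s)² = (-0.5×0.0885)² = 0.00196
δQ/Q = √(0.0471) = 0.217
Q = 2e+09, so δQ = 0.217 × 2e+09 = 4.34e+08.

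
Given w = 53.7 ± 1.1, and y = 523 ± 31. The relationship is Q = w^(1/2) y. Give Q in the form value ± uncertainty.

For a monomial Q ∝ w^(1/2), y, fractional errors add in quadrature:
  (½·δw/w)² = (0.5×0.0205)² = 0.000105;  (1·δy/y)² = (1×0.0593)² = 0.00351
δQ/Q = √(0.00362) = 0.0602
Q = 3830, so δQ = 0.0602 × 3830 = 231.

3830 ± 231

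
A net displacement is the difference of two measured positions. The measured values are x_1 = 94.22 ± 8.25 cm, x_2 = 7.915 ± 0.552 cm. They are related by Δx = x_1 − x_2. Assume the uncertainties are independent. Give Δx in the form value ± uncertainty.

For a sum/difference, combine absolute errors in quadrature:
  (δx_1)² = 68.1;  (δx_2)² = 0.305
δΔx = √(68.4) = 8.27 cm
Δx = 86.30 cm.

86.30 ± 8.27 cm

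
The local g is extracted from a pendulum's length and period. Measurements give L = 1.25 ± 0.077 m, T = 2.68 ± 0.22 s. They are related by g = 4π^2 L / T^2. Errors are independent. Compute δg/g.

0.175

For a monomial g ∝ L, T^-2, fractional errors add in quadrature:
  (1·δL/L)² = (1×0.0616)² = 0.00379;  (-2·δT/T)² = (-2×0.0821)² = 0.0270
δg/g = √(0.0307) = 0.175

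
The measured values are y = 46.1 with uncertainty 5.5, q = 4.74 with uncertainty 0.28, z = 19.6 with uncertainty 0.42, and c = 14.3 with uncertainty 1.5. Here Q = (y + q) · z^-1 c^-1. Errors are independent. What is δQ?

Let u = y + q = 50.8. δu = √(δy² + δq²) = √(30.2 + 0.0784) = 5.51, so δu/u = 0.108.
Q is then a monomial in u, z, c:
δQ/Q = √((δu/u)² + (-1·δz/z)² + (-1·δc/c)²) = √(0.0117 + 0.000459 + 0.0110) = 0.152
Q = 0.181, so δQ = 0.152 × 0.181 = 0.0276.

0.0276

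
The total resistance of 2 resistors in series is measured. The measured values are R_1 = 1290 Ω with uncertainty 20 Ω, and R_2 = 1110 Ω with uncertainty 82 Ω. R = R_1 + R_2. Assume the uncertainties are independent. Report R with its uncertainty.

Each term contributes (cᵢ δxᵢ)² to (δR)²:
  (δR_1)² = 400;  (δR_2)² = 6720
δR = √(7120) = 84.4 Ω
R = 2400 Ω.

2400 ± 84.4 Ω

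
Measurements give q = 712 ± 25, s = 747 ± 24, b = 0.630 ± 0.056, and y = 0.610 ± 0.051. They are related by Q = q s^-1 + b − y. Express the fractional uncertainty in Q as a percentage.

Let p = q·s^-1 = 0.953. δp/p = √((1·δq/q)² + (-1·δs/s)²) = √(0.00123 + 0.00103) = 0.0476, so δp = 0.0454.
Q = p + b − y: δQ = √(δp² + δb² + δy²) = √(0.00206 + 0.00314 + 0.00260) = 0.0883
Q = 0.973, so δQ/Q = 0.0883/0.973 = 0.0907.

9.07%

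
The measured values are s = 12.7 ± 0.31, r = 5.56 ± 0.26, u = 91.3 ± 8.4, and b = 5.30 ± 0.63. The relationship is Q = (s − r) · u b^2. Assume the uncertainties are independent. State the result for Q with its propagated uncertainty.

18300 ± 4780

Let w = s − r = 7.14. δw = √(δs² + δr²) = √(0.0961 + 0.0676) = 0.405, so δw/w = 0.0567.
Q is then a monomial in w, u, b:
δQ/Q = √((δw/w)² + (1·δu/u)² + (2·δb/b)²) = √(0.00321 + 0.00846 + 0.0565) = 0.261
Q = 18300, so δQ = 0.261 × 18300 = 4780.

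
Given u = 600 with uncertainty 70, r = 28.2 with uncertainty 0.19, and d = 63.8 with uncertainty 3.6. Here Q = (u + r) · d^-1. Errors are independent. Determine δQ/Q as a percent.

12.5%

Let w = u + r = 628. δw = √(δu² + δr²) = √(4900 + 0.0361) = 70.0, so δw/w = 0.111.
Q is then a monomial in w, d:
δQ/Q = √((δw/w)² + (-1·δd/d)²) = √(0.0124 + 0.00318) = 0.125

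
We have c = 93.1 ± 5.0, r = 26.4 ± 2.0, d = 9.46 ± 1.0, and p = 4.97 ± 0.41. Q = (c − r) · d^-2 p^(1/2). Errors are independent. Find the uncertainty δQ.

0.382

Let u = c − r = 66.7. δu = √(δc² + δr²) = √(25.0 + 4.00) = 5.39, so δu/u = 0.0807.
Q is then a monomial in u, d, p:
δQ/Q = √((δu/u)² + (-2·δd/d)² + (½·δp/p)²) = √(0.00652 + 0.0447 + 0.00170) = 0.230
Q = 1.66, so δQ = 0.230 × 1.66 = 0.382.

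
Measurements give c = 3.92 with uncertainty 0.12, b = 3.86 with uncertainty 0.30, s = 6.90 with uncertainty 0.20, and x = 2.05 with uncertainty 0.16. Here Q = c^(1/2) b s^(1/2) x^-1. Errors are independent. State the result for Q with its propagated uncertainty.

9.79 ± 1.10

Relative error in a monomial: (δQ/Q)² = Σ (nᵢ · δxᵢ/xᵢ)².
  (½·δc/c)² = (0.5×0.0306)² = 0.000234;  (1·δb/b)² = (1×0.0777)² = 0.00604;  (½·δs/s)² = (0.5×0.0290)² = 0.000210;  (-1·δx/x)² = (-1×0.0780)² = 0.00609
δQ/Q = √(0.0126) = 0.112
Q = 9.79, so δQ = 0.112 × 9.79 = 1.10.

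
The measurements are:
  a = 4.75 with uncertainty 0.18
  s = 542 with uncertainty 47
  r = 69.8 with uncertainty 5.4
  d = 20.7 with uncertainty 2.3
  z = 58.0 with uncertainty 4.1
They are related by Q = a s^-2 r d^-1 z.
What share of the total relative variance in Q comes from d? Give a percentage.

22.5%

(δQ/Q)² = (1·δa/a)² + (-2·δs/s)² + (1·δr/r)² + (-1·δd/d)² + (1·δz/z)²
  a term: (1×0.0379)² = 0.00144
  s term: (-2×0.0867)² = 0.0301
  r term: (1×0.0774)² = 0.00599
  d term: (-1×0.111)² = 0.0123
  z term: (1×0.0707)² = 0.00500
Total = 0.0548. Share from d = 0.0123/0.0548 = 0.225.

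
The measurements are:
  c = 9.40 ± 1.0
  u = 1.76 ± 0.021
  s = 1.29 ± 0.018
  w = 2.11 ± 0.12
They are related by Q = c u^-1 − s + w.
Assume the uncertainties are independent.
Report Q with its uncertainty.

Let p = c·u^-1 = 5.34. δp/p = √((1·δc/c)² + (-1·δu/u)²) = √(0.0113 + 0.000142) = 0.107, so δp = 0.572.
Q = p − s + w: δQ = √(δp² + δs² + δw²) = √(0.327 + 0.000324 + 0.0144) = 0.584
Q = 6.16.

6.16 ± 0.584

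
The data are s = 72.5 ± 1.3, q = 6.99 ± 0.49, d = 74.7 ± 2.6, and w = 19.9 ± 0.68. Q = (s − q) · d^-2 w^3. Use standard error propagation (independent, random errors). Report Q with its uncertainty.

Let u = s − q = 65.5. δu = √(δs² + δq²) = √(1.69 + 0.240) = 1.39, so δu/u = 0.0212.
Q is then a monomial in u, d, w:
δQ/Q = √((δu/u)² + (-2·δd/d)² + (3·δw/w)²) = √(0.000450 + 0.00485 + 0.0105) = 0.126
Q = 92.5, so δQ = 0.126 × 92.5 = 11.6.

92.5 ± 11.6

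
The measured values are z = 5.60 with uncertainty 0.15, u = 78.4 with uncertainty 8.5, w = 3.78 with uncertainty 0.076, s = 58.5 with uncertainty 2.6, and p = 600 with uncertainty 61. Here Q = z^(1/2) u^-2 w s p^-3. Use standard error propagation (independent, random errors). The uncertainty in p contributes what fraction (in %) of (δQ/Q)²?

65.2%

(δQ/Q)² = (½·δz/z)² + (-2·δu/u)² + (1·δw/w)² + (1·δs/s)² + (-3·δp/p)²
  z term: (0.5×0.0268)² = 0.000179
  u term: (-2×0.108)² = 0.0470
  w term: (1×0.0201)² = 0.000404
  s term: (1×0.0444)² = 0.00198
  p term: (-3×0.102)² = 0.0930
Total = 0.143. Share from p = 0.0930/0.143 = 0.652.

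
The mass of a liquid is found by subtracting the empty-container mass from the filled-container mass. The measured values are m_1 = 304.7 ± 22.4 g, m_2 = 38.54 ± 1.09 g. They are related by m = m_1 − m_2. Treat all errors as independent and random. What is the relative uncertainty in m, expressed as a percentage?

8.43%

For a sum/difference, combine absolute errors in quadrature:
  (δm_1)² = 502;  (δm_2)² = 1.19
δm = √(503) = 22.4 g
m = 266.2 g, so δm/m = 22.4/266.2 = 0.0843.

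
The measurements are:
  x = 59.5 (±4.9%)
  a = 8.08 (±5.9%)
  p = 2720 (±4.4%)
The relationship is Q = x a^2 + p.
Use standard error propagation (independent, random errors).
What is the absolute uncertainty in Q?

Let w = x·a^2 = 3880. δw/w = √((1·δx/x)² + (2·δa/a)²) = √(0.00240 + 0.0139) = 0.128, so δw = 496.
Q = w + p: δQ = √(δw² + δp²) = √(2.46e+05 + 14300) = 511

511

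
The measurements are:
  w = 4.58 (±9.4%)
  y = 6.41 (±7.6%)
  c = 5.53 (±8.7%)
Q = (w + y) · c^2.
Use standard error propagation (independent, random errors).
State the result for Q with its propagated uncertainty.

336 ± 61.8

Let u = w + y = 11.0. δu = √(δw² + δy²) = √(0.185 + 0.237) = 0.650, so δu/u = 0.0592.
Q is then a monomial in u, c:
δQ/Q = √((δu/u)² + (2·δc/c)²) = √(0.00350 + 0.0303) = 0.184
Q = 336, so δQ = 0.184 × 336 = 61.8.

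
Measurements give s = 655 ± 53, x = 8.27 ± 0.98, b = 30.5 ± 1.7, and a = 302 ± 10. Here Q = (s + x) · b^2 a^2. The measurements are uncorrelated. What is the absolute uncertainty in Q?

8.57e+09

Let u = s + x = 663. δu = √(δs² + δx²) = √(2810 + 0.960) = 53.0, so δu/u = 0.0799.
Q is then a monomial in u, b, a:
δQ/Q = √((δu/u)² + (2·δb/b)² + (2·δa/a)²) = √(0.00639 + 0.0124 + 0.00439) = 0.152
Q = 5.63e+10, so δQ = 0.152 × 5.63e+10 = 8.57e+09.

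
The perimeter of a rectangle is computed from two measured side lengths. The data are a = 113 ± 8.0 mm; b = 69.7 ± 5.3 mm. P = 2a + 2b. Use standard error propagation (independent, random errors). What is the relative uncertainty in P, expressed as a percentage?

Absolute uncertainties add in quadrature for a linear combination:
  (2·δa)² = 256;  (2·δb)² = 112
δP = √(368) = 19.2 mm
P = 365 mm, so δP/P = 19.2/365 = 0.0525.

5.25%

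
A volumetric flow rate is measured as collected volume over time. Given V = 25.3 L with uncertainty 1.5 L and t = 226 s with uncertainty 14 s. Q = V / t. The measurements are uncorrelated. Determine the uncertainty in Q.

Since Q is a product/quotient, work with relative uncertainties:
  (1·δV/V)² = (1×0.0593)² = 0.00352;  (-1·δt/t)² = (-1×0.0619)² = 0.00384
δQ/Q = √(0.00735) = 0.0857
Q = 0.112 L/s, so δQ = 0.0857 × 0.112 = 0.00960 L/s.

0.00960 L/s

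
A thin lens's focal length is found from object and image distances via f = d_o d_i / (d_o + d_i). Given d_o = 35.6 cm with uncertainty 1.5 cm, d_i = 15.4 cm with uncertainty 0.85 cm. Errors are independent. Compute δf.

∂f/∂d_o = (d_i/(d_o+d_i))² = 0.0912;  ∂f/∂d_i = (d_o/(d_o+d_i))² = 0.487
δf = √((∂f/∂d_o · δd_o)² + (∂f/∂d_i · δd_i)²) = √(0.0187 + 0.172) = 0.436 cm

0.436 cm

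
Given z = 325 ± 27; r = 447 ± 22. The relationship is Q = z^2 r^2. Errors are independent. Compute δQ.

4.08e+09

Since Q is a product/quotient, work with relative uncertainties:
  (2·δz/z)² = (2×0.0831)² = 0.0276;  (2·δr/r)² = (2×0.0492)² = 0.00969
δQ/Q = √(0.0373) = 0.193
Q = 2.11e+10, so δQ = 0.193 × 2.11e+10 = 4.08e+09.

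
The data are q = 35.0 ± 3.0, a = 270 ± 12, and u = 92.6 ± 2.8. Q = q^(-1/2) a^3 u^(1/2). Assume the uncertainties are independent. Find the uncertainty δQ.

Q is a product of powers, so relative uncertainties combine in quadrature:
  (−½·δq/q)² = (-0.5×0.0857)² = 0.00184;  (3·δa/a)² = (3×0.0444)² = 0.0178;  (½·δu/u)² = (0.5×0.0302)² = 0.000229
δQ/Q = √(0.0198) = 0.141
Q = 3.2e+07, so δQ = 0.141 × 3.2e+07 = 4.51e+06.

4.51e+06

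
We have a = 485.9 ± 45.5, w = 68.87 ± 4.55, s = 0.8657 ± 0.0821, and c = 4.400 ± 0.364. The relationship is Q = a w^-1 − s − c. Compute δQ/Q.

Let p = a·w^-1 = 7.055. δp/p = √((1·δa/a)² + (-1·δw/w)²) = √(0.00877 + 0.00436) = 0.115, so δp = 0.809.
Q = p − s − c: δQ = √(δp² + δs² + δc²) = √(0.654 + 0.00674 + 0.132) = 0.890
Q = 1.790, so δQ/Q = 0.890/1.790 = 0.498.

0.498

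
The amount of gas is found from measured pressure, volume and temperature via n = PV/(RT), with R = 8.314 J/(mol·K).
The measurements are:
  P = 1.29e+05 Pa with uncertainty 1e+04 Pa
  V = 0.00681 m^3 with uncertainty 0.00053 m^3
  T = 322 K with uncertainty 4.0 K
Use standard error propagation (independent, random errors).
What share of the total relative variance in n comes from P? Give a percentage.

49.2%

(δn/n)² = (1·δP/P)² + (1·δV/V)² + (-1·δT/T)²
  P term: (1×0.0775)² = 0.00601
  V term: (1×0.0778)² = 0.00606
  T term: (-1×0.0124)² = 0.000154
Total = 0.0122. Share from P = 0.00601/0.0122 = 0.492.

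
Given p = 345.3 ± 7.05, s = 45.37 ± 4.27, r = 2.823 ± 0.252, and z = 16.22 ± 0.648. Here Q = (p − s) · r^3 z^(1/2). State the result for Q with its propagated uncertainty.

Let u = p − s = 299.9. δu = √(δp² + δs²) = √(49.7 + 18.2) = 8.24, so δu/u = 0.0275.
Q is then a monomial in u, r, z:
δQ/Q = √((δu/u)² + (3·δr/r)² + (½·δz/z)²) = √(0.000755 + 0.0717 + 0.000399) = 0.270
Q = 27180, so δQ = 0.270 × 27180 = 7340.

27180 ± 7340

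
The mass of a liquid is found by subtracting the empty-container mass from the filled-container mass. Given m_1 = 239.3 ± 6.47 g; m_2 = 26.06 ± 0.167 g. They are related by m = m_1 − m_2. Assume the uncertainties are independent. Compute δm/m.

Each term contributes (cᵢ δxᵢ)² to (δm)²:
  (δm_1)² = 41.9;  (δm_2)² = 0.0279
δm = √(41.9) = 6.47 g
m = 213.2 g, so δm/m = 6.47/213.2 = 0.0304.

0.0304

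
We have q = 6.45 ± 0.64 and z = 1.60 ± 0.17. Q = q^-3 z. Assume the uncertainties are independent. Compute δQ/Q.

Since Q is a product/quotient, work with relative uncertainties:
  (-3·δq/q)² = (-3×0.0992)² = 0.0886;  (1·δz/z)² = (1×0.106)² = 0.0113
δQ/Q = √(0.0999) = 0.316

0.316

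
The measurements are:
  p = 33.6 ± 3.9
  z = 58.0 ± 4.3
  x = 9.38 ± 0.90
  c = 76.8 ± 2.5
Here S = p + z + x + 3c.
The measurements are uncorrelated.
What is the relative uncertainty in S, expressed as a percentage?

2.87%

Each term contributes (cᵢ δxᵢ)² to (δS)²:
  (δp)² = 15.2;  (δz)² = 18.5;  (δx)² = 0.810;  (3·δc)² = 56.2
δS = √(90.8) = 9.53
S = 331, so δS/S = 9.53/331 = 0.0287.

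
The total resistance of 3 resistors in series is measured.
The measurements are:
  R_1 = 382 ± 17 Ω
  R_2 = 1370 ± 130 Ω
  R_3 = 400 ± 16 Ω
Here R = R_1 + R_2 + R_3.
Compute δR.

132 Ω

R is a linear combination, so absolute uncertainties add in quadrature:
  (δR_1)² = 289;  (δR_2)² = 16900;  (δR_3)² = 256
δR = √(17400) = 132 Ω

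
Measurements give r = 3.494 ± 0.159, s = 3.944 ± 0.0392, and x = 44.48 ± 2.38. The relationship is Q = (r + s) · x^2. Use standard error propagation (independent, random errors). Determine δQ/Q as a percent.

Let u = r + s = 7.438. δu = √(δr² + δs²) = √(0.0253 + 0.00154) = 0.164, so δu/u = 0.0220.
Q is then a monomial in u, x:
δQ/Q = √((δu/u)² + (2·δx/x)²) = √(0.000485 + 0.0115) = 0.109

10.9%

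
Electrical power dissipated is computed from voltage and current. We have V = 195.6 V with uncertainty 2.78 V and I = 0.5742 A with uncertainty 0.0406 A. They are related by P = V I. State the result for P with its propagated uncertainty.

112.3 ± 8.10 W

P is a product of powers, so relative uncertainties combine in quadrature:
  (1·δV/V)² = (1×0.0142)² = 0.000202;  (1·δI/I)² = (1×0.0707)² = 0.00500
δP/P = √(0.00520) = 0.0721
P = 112.3 W, so δP = 0.0721 × 112.3 = 8.10 W.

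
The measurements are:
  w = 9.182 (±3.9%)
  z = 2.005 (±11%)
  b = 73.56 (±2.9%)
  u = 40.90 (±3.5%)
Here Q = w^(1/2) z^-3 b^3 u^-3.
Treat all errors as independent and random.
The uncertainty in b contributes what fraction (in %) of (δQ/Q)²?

(δQ/Q)² = (½·δw/w)² + (-3·δz/z)² + (3·δb/b)² + (-3·δu/u)²
  w term: (0.5×0.0390)² = 0.000380
  z term: (-3×0.110)² = 0.109
  b term: (3×0.0290)² = 0.00757
  u term: (-3×0.0350)² = 0.0110
Total = 0.128. Share from b = 0.00757/0.128 = 0.0592.

5.92%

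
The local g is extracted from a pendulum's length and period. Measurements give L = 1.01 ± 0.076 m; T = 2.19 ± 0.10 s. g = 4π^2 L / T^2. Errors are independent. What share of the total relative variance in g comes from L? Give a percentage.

(δg/g)² = (1·δL/L)² + (-2·δT/T)²
  L term: (1×0.0752)² = 0.00566
  T term: (-2×0.0457)² = 0.00834
Total = 0.0140. Share from L = 0.00566/0.0140 = 0.404.

40.4%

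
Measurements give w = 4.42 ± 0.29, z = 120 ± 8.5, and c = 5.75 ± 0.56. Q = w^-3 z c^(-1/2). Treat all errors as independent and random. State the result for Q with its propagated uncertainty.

0.580 ± 0.124

Products/powers → add relative errors in quadrature, weighted by exponent:
  (-3·δw/w)² = (-3×0.0656)² = 0.0387;  (1·δz/z)² = (1×0.0708)² = 0.00502;  (−½·δc/c)² = (-0.5×0.0974)² = 0.00237
δQ/Q = √(0.0461) = 0.215
Q = 0.580, so δQ = 0.215 × 0.580 = 0.124.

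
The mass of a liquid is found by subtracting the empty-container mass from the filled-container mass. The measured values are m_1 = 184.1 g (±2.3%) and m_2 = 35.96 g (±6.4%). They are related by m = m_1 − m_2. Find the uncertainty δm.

Sums and differences: (δm)² = Σ (cᵢ δxᵢ)².
  (δm_1)² = 17.9;  (δm_2)² = 5.30
δm = √(23.2) = 4.82 g

4.82 g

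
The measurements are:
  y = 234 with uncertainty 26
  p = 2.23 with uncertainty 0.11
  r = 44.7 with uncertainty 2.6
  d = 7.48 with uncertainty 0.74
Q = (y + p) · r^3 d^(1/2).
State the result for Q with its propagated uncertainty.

Let u = y + p = 236. δu = √(δy² + δp²) = √(676 + 0.0121) = 26.0, so δu/u = 0.110.
Q is then a monomial in u, r, d:
δQ/Q = √((δu/u)² + (3·δr/r)² + (½·δd/d)²) = √(0.0121 + 0.0304 + 0.00245) = 0.212
Q = 5.77e+07, so δQ = 0.212 × 5.77e+07 = 1.22e+07.

(5.77 ± 1.22) × 10^7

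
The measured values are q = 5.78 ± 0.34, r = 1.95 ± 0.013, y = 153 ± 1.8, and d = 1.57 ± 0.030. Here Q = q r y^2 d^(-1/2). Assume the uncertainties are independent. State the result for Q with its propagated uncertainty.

(2.11 ± 0.136) × 10^5

Relative error in a monomial: (δQ/Q)² = Σ (nᵢ · δxᵢ/xᵢ)².
  (1·δq/q)² = (1×0.0588)² = 0.00346;  (1·δr/r)² = (1×0.00667)² = 4.44e-05;  (2·δy/y)² = (2×0.0118)² = 0.000554;  (−½·δd/d)² = (-0.5×0.0191)² = 9.13e-05
δQ/Q = √(0.00415) = 0.0644
Q = 2.11e+05, so δQ = 0.0644 × 2.11e+05 = 13600.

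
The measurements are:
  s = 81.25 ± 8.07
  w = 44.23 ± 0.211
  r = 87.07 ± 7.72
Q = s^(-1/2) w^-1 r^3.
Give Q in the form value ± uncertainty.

Products/powers → add relative errors in quadrature, weighted by exponent:
  (−½·δs/s)² = (-0.5×0.0993)² = 0.00247;  (-1·δw/w)² = (-1×0.00477)² = 2.28e-05;  (3·δr/r)² = (3×0.0887)² = 0.0708
δQ/Q = √(0.0732) = 0.271
Q = 1656, so δQ = 0.271 × 1656 = 448.

1656 ± 448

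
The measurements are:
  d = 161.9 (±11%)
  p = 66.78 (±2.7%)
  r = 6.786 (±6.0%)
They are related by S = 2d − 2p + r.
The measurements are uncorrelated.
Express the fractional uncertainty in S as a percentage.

18.2%

Absolute uncertainties add in quadrature for a linear combination:
  (2·δd)² = 1270;  (2·δp)² = 13.0;  (δr)² = 0.166
δS = √(1280) = 35.8
S = 197.0, so δS/S = 35.8/197.0 = 0.182.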